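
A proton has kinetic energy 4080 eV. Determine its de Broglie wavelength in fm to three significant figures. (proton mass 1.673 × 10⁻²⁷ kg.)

λ = 448 fm

KE = 4080 eV = 6.536 × 10⁻¹⁶ J.
p = √(2mKE) = √(2 × 1.673 × 10⁻²⁷ × 6.536 × 10⁻¹⁶) = 1.479 × 10⁻²¹ kg·m/s.
λ = h/p = 6.626 × 10⁻³⁴ / 1.479 × 10⁻²¹ = 4.48 × 10⁻¹³ m = 448 fm.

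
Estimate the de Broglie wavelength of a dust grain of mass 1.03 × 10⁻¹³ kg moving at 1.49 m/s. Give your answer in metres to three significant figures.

λ = 4.32 × 10⁻²¹ m

p = mv = 1.03 × 10⁻¹³ × 1.49 = 1.535 × 10⁻¹³ kg·m/s.
λ = h/p = 6.626 × 10⁻³⁴ / 1.535 × 10⁻¹³ = 4.32 × 10⁻²¹ m.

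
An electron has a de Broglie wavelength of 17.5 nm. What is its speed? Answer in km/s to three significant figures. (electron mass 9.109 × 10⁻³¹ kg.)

p = h/λ = 6.626 × 10⁻³⁴ / 1.750 × 10⁻⁸ = 3.786 × 10⁻²⁶ kg·m/s.
v = p/m = 3.786 × 10⁻²⁶ / 9.109 × 10⁻³¹ = 4.16 × 10⁴ m/s = 41.6 km/s.

v = 41.6 km/s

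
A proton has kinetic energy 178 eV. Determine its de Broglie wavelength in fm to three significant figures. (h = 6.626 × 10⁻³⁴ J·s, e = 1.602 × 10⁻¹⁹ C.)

KE = 178 eV = 2.852 × 10⁻¹⁷ J.
p = √(2mKE) = √(2 × 1.673 × 10⁻²⁷ × 2.852 × 10⁻¹⁷) = 3.089 × 10⁻²² kg·m/s.
λ = h/p = 6.626 × 10⁻³⁴ / 3.089 × 10⁻²² = 2.15 × 10⁻¹² m = 2150 fm.

λ = 2150 fm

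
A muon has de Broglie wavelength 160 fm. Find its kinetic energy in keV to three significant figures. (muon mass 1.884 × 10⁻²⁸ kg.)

KE = 284 keV

p = h/λ = 6.626 × 10⁻³⁴ / 1.600 × 10⁻¹³ = 4.141 × 10⁻²¹ kg·m/s.
KE = p²/(2m) = (4.141 × 10⁻²¹)² / (2 × 1.884 × 10⁻²⁸) = 4.551 × 10⁻¹⁴ J = 284 keV.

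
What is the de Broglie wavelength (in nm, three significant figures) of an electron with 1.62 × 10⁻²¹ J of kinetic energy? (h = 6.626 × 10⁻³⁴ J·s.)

λ = 12.2 nm

p = √(2mKE) = √(2 × 9.109 × 10⁻³¹ × 1.620 × 10⁻²¹) = 5.433 × 10⁻²⁶ kg·m/s.
λ = h/p = 6.626 × 10⁻³⁴ / 5.433 × 10⁻²⁶ = 1.22 × 10⁻⁸ m = 12.2 nm.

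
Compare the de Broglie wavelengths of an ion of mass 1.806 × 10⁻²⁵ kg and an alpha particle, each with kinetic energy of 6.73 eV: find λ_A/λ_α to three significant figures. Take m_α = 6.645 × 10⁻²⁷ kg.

λ_A/λ_α = 0.192

At fixed KE, p = √(2mKE) so λ = h/p ∝ 1/√m.
λ_A/λ_α = √(m_α/m_A) = √(6.645 × 10⁻²⁷/1.806 × 10⁻²⁵) = √(0.03679) = 0.192.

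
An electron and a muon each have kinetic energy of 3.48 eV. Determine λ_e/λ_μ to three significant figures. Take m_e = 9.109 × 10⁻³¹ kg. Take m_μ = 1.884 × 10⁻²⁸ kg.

λ_e/λ_μ = 14.4

At fixed KE, p = √(2mKE) so λ = h/p ∝ 1/√m.
λ_e/λ_μ = √(m_μ/m_e) = √(1.884 × 10⁻²⁸/9.109 × 10⁻³¹) = √(206.8) = 14.4.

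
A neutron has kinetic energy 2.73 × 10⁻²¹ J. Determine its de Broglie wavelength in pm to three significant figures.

λ = 219 pm

p = √(2mKE) = √(2 × 1.675 × 10⁻²⁷ × 2.730 × 10⁻²¹) = 3.024 × 10⁻²⁴ kg·m/s.
λ = h/p = 6.626 × 10⁻³⁴ / 3.024 × 10⁻²⁴ = 2.19 × 10⁻¹⁰ m = 219 pm.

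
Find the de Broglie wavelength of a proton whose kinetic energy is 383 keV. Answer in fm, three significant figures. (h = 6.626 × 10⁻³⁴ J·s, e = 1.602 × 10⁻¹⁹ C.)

KE = 383 keV = 6.136 × 10⁻¹⁴ J.
p = √(2mKE) = √(2 × 1.673 × 10⁻²⁷ × 6.136 × 10⁻¹⁴) = 1.433 × 10⁻²⁰ kg·m/s.
λ = h/p = 6.626 × 10⁻³⁴ / 1.433 × 10⁻²⁰ = 4.62 × 10⁻¹⁴ m = 46.2 fm.

λ = 46.2 fm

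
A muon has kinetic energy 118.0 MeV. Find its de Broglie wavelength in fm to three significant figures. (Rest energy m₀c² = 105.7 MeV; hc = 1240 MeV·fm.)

λ = 6.29 fm

Total energy E = KE + m₀c² = 118.0 + 105.7 = 223.7 MeV.
(pc)² = E² − (m₀c²)² = (223.7)² − (105.7)² = 3.887 × 10⁴ MeV², so pc = 197.2 MeV.
λ = hc/(pc) = 1240 MeV·fm / 197.2 MeV = 6.29 fm.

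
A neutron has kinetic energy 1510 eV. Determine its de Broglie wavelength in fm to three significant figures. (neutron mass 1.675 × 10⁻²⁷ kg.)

λ = 736 fm

KE = 1510 eV = 2.419 × 10⁻¹⁶ J.
p = √(2mKE) = √(2 × 1.675 × 10⁻²⁷ × 2.419 × 10⁻¹⁶) = 9.002 × 10⁻²² kg·m/s.
λ = h/p = 6.626 × 10⁻³⁴ / 9.002 × 10⁻²² = 7.36 × 10⁻¹³ m = 736 fm.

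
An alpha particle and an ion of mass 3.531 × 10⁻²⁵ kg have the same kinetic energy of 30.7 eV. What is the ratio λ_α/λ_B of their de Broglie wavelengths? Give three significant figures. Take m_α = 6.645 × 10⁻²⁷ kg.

At fixed KE, p = √(2mKE) so λ = h/p ∝ 1/√m.
λ_α/λ_B = √(m_B/m_α) = √(3.531 × 10⁻²⁵/6.645 × 10⁻²⁷) = √(53.14) = 7.29.

λ_α/λ_B = 7.29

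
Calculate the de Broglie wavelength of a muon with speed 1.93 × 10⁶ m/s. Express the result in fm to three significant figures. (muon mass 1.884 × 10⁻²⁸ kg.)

λ = 1820 fm

p = mv = 1.884 × 10⁻²⁸ × 1.93 × 10⁶ = 3.636 × 10⁻²² kg·m/s.
λ = h/p = 6.626 × 10⁻³⁴ / 3.636 × 10⁻²² = 1.82 × 10⁻¹² m = 1820 fm.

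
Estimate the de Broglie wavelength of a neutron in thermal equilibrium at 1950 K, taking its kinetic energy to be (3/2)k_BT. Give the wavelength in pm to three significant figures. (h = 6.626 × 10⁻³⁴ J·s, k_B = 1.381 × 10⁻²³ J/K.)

λ = 57.0 pm

KE = (3/2)k_BT = 1.5 × 1.381 × 10⁻²³ × 1950 = 4.039 × 10⁻²⁰ J.
p = √(2mKE) = √(2 × 1.675 × 10⁻²⁷ × 4.039 × 10⁻²⁰) = 1.163 × 10⁻²³ kg·m/s.
λ = h/p = 5.70 × 10⁻¹¹ m = 57.0 pm.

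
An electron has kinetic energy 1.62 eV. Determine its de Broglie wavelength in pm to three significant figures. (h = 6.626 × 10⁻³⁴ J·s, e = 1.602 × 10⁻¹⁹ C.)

λ = 964 pm

KE = 1.62 eV = 2.595 × 10⁻¹⁹ J.
p = √(2mKE) = √(2 × 9.109 × 10⁻³¹ × 2.595 × 10⁻¹⁹) = 6.876 × 10⁻²⁵ kg·m/s.
λ = h/p = 6.626 × 10⁻³⁴ / 6.876 × 10⁻²⁵ = 9.64 × 10⁻¹⁰ m = 964 pm.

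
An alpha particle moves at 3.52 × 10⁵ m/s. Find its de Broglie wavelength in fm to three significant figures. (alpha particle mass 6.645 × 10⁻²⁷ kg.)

λ = 283 fm

p = mv = 6.645 × 10⁻²⁷ × 3.52 × 10⁵ = 2.339 × 10⁻²¹ kg·m/s.
λ = h/p = 6.626 × 10⁻³⁴ / 2.339 × 10⁻²¹ = 2.83 × 10⁻¹³ m = 283 fm.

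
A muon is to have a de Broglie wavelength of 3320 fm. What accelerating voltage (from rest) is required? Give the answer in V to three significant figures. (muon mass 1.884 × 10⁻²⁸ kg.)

V = 660 V

p = h/λ = 6.626 × 10⁻³⁴ / 3.320 × 10⁻¹² = 1.996 × 10⁻²² kg·m/s.
KE = p²/(2m) = 1.057 × 10⁻¹⁶ J.
V = KE/e = 1.057 × 10⁻¹⁶ / (1.602 × 10⁻¹⁹) = 660 V.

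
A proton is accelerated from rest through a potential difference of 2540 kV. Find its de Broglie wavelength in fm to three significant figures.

KE = eV = 1.602 × 10⁻¹⁹ × 2.540 × 10⁶ = 4.069 × 10⁻¹³ J.
p = √(2mKE) = √(2 × 1.673 × 10⁻²⁷ × 4.069 × 10⁻¹³) = 3.690 × 10⁻²⁰ kg·m/s.
λ = h/p = 6.626 × 10⁻³⁴ / 3.690 × 10⁻²⁰ = 1.80 × 10⁻¹⁴ m = 18.0 fm.

λ = 18.0 fm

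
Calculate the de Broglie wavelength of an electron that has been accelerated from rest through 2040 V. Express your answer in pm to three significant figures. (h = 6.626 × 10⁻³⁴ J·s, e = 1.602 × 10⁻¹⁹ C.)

λ = 27.2 pm

KE = eV = 1.602 × 10⁻¹⁹ × 2040 = 3.268 × 10⁻¹⁶ J.
p = √(2mKE) = √(2 × 9.109 × 10⁻³¹ × 3.268 × 10⁻¹⁶) = 2.440 × 10⁻²³ kg·m/s.
λ = h/p = 6.626 × 10⁻³⁴ / 2.440 × 10⁻²³ = 2.72 × 10⁻¹¹ m = 27.2 pm.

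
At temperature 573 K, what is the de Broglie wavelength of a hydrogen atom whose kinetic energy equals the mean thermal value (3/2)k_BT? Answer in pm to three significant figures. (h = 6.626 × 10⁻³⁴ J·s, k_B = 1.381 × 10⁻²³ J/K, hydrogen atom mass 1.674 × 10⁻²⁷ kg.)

KE = (3/2)k_BT = 1.5 × 1.381 × 10⁻²³ × 573 = 1.187 × 10⁻²⁰ J.
p = √(2mKE) = √(2 × 1.674 × 10⁻²⁷ × 1.187 × 10⁻²⁰) = 6.304 × 10⁻²⁴ kg·m/s.
λ = h/p = 1.05 × 10⁻¹⁰ m = 105 pm.

λ = 105 pm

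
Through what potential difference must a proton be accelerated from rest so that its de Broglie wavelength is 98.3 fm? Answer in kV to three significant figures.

V = 84.8 kV

p = h/λ = 6.626 × 10⁻³⁴ / 9.830 × 10⁻¹⁴ = 6.741 × 10⁻²¹ kg·m/s.
KE = p²/(2m) = 1.358 × 10⁻¹⁴ J.
V = KE/e = 1.358 × 10⁻¹⁴ / (1.602 × 10⁻¹⁹) = 84.8 kV.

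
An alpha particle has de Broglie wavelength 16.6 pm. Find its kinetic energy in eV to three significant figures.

KE = 0.748 eV

p = h/λ = 6.626 × 10⁻³⁴ / 1.660 × 10⁻¹¹ = 3.992 × 10⁻²³ kg·m/s.
KE = p²/(2m) = (3.992 × 10⁻²³)² / (2 × 6.645 × 10⁻²⁷) = 1.199 × 10⁻¹⁹ J = 0.748 eV.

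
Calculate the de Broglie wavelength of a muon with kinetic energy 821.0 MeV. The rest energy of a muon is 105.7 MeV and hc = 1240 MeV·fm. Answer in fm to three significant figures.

λ = 1.35 fm

Total energy E = KE + m₀c² = 821.0 + 105.7 = 926.7 MeV.
(pc)² = E² − (m₀c²)² = (926.7)² − (105.7)² = 8.476 × 10⁵ MeV², so pc = 920.7 MeV.
λ = hc/(pc) = 1240 MeV·fm / 920.7 MeV = 1.35 fm.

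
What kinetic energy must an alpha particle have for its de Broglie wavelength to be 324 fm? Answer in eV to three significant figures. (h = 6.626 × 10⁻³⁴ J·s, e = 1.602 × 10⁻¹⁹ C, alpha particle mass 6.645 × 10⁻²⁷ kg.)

p = h/λ = 6.626 × 10⁻³⁴ / 3.240 × 10⁻¹³ = 2.045 × 10⁻²¹ kg·m/s.
KE = p²/(2m) = (2.045 × 10⁻²¹)² / (2 × 6.645 × 10⁻²⁷) = 3.147 × 10⁻¹⁶ J = 1960 eV.

KE = 1960 eV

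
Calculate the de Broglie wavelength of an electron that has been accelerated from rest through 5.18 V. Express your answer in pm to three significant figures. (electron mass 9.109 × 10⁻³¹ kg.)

KE = eV = 1.602 × 10⁻¹⁹ × 5.180 = 8.298 × 10⁻¹⁹ J.
p = √(2mKE) = √(2 × 9.109 × 10⁻³¹ × 8.298 × 10⁻¹⁹) = 1.230 × 10⁻²⁴ kg·m/s.
λ = h/p = 6.626 × 10⁻³⁴ / 1.230 × 10⁻²⁴ = 5.39 × 10⁻¹⁰ m = 539 pm.

λ = 539 pm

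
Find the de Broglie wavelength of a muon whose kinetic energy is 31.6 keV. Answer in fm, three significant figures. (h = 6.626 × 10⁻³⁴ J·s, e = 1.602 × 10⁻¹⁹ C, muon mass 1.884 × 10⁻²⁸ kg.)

KE = 31.6 keV = 5.062 × 10⁻¹⁵ J.
p = √(2mKE) = √(2 × 1.884 × 10⁻²⁸ × 5.062 × 10⁻¹⁵) = 1.381 × 10⁻²¹ kg·m/s.
λ = h/p = 6.626 × 10⁻³⁴ / 1.381 × 10⁻²¹ = 4.80 × 10⁻¹³ m = 480 fm.

λ = 480 fm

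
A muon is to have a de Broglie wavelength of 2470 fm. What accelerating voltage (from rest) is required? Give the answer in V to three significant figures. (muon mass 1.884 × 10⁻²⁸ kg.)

p = h/λ = 6.626 × 10⁻³⁴ / 2.470 × 10⁻¹² = 2.683 × 10⁻²² kg·m/s.
KE = p²/(2m) = 1.910 × 10⁻¹⁶ J.
V = KE/e = 1.910 × 10⁻¹⁶ / (1.602 × 10⁻¹⁹) = 1190 V.

V = 1190 V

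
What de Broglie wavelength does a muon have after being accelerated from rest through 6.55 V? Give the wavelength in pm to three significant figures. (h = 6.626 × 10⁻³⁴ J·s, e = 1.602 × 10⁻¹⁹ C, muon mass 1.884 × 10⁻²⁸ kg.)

KE = eV = 1.602 × 10⁻¹⁹ × 6.550 = 1.049 × 10⁻¹⁸ J.
p = √(2mKE) = √(2 × 1.884 × 10⁻²⁸ × 1.049 × 10⁻¹⁸) = 1.988 × 10⁻²³ kg·m/s.
λ = h/p = 6.626 × 10⁻³⁴ / 1.988 × 10⁻²³ = 3.33 × 10⁻¹¹ m = 33.3 pm.

λ = 33.3 pm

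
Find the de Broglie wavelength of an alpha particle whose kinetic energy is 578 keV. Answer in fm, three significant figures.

λ = 18.9 fm

KE = 578 keV = 9.260 × 10⁻¹⁴ J.
p = √(2mKE) = √(2 × 6.645 × 10⁻²⁷ × 9.260 × 10⁻¹⁴) = 3.508 × 10⁻²⁰ kg·m/s.
λ = h/p = 6.626 × 10⁻³⁴ / 3.508 × 10⁻²⁰ = 1.89 × 10⁻¹⁴ m = 18.9 fm.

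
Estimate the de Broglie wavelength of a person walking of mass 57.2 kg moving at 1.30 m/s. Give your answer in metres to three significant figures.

λ = 8.91 × 10⁻³⁶ m

p = mv = 57.2 × 1.30 = 7.436 × 10¹ kg·m/s.
λ = h/p = 6.626 × 10⁻³⁴ / 7.436 × 10¹ = 8.91 × 10⁻³⁶ m.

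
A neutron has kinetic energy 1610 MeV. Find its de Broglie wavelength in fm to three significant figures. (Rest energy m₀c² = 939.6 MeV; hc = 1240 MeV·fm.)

Total energy E = KE + m₀c² = 1610 + 939.6 = 2549.6 MeV.
(pc)² = E² − (m₀c²)² = (2549.6)² − (939.6)² = 5.618 × 10⁶ MeV², so pc = 2370 MeV.
λ = hc/(pc) = 1240 MeV·fm / 2370 MeV = 0.523 fm.

λ = 0.523 fm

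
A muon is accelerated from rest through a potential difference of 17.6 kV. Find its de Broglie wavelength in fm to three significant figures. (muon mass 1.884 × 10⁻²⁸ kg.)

KE = eV = 1.602 × 10⁻¹⁹ × 1.760 × 10⁴ = 2.820 × 10⁻¹⁵ J.
p = √(2mKE) = √(2 × 1.884 × 10⁻²⁸ × 2.820 × 10⁻¹⁵) = 1.031 × 10⁻²¹ kg·m/s.
λ = h/p = 6.626 × 10⁻³⁴ / 1.031 × 10⁻²¹ = 6.43 × 10⁻¹³ m = 643 fm.

λ = 643 fm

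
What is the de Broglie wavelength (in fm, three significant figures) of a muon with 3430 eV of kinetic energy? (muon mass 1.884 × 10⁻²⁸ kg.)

KE = 3430 eV = 5.495 × 10⁻¹⁶ J.
p = √(2mKE) = √(2 × 1.884 × 10⁻²⁸ × 5.495 × 10⁻¹⁶) = 4.550 × 10⁻²² kg·m/s.
λ = h/p = 6.626 × 10⁻³⁴ / 4.550 × 10⁻²² = 1.46 × 10⁻¹² m = 1460 fm.

λ = 1460 fm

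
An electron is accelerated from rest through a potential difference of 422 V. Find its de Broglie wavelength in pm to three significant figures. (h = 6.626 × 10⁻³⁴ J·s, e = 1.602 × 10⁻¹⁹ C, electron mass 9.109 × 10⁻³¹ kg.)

KE = eV = 1.602 × 10⁻¹⁹ × 422.0 = 6.760 × 10⁻¹⁷ J.
p = √(2mKE) = √(2 × 9.109 × 10⁻³¹ × 6.760 × 10⁻¹⁷) = 1.110 × 10⁻²³ kg·m/s.
λ = h/p = 6.626 × 10⁻³⁴ / 1.110 × 10⁻²³ = 5.97 × 10⁻¹¹ m = 59.7 pm.

λ = 59.7 pm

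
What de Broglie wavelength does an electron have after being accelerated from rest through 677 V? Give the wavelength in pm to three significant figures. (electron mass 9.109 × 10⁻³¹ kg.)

KE = eV = 1.602 × 10⁻¹⁹ × 677.0 = 1.085 × 10⁻¹⁶ J.
p = √(2mKE) = √(2 × 9.109 × 10⁻³¹ × 1.085 × 10⁻¹⁶) = 1.406 × 10⁻²³ kg·m/s.
λ = h/p = 6.626 × 10⁻³⁴ / 1.406 × 10⁻²³ = 4.71 × 10⁻¹¹ m = 47.1 pm.

λ = 47.1 pm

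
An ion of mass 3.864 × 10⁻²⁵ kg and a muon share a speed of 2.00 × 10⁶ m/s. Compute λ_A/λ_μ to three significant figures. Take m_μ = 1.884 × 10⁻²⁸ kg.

λ_A/λ_μ = 4.88 × 10⁻⁴

At fixed v, p = mv so λ = h/(mv) ∝ 1/m.
λ_A/λ_μ = m_μ/m_A = 1.884 × 10⁻²⁸/3.864 × 10⁻²⁵ = 4.88 × 10⁻⁴.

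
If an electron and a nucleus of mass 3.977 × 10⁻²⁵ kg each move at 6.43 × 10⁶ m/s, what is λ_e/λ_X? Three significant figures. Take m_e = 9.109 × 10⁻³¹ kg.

λ_e/λ_X = 4.37 × 10⁵

At fixed v, p = mv so λ = h/(mv) ∝ 1/m.
λ_e/λ_X = m_X/m_e = 3.977 × 10⁻²⁵/9.109 × 10⁻³¹ = 4.37 × 10⁵.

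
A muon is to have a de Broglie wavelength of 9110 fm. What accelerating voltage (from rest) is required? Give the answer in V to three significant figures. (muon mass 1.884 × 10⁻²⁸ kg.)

V = 87.6 V

p = h/λ = 6.626 × 10⁻³⁴ / 9.110 × 10⁻¹² = 7.273 × 10⁻²³ kg·m/s.
KE = p²/(2m) = 1.404 × 10⁻¹⁷ J.
V = KE/e = 1.404 × 10⁻¹⁷ / (1.602 × 10⁻¹⁹) = 87.6 V.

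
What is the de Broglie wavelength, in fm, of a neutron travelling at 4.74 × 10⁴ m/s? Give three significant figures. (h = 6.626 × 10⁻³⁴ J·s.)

λ = 8350 fm

p = mv = 1.675 × 10⁻²⁷ × 4.74 × 10⁴ = 7.940 × 10⁻²³ kg·m/s.
λ = h/p = 6.626 × 10⁻³⁴ / 7.940 × 10⁻²³ = 8.35 × 10⁻¹² m = 8350 fm.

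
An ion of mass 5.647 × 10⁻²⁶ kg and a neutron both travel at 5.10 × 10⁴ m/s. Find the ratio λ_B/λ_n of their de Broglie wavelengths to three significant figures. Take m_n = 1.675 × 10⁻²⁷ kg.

At fixed v, p = mv so λ = h/(mv) ∝ 1/m.
λ_B/λ_n = m_n/m_B = 1.675 × 10⁻²⁷/5.647 × 10⁻²⁶ = 0.0297.

λ_B/λ_n = 0.0297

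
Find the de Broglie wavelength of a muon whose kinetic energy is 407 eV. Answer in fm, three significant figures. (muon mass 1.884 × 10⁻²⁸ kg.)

KE = 407 eV = 6.520 × 10⁻¹⁷ J.
p = √(2mKE) = √(2 × 1.884 × 10⁻²⁸ × 6.520 × 10⁻¹⁷) = 1.567 × 10⁻²² kg·m/s.
λ = h/p = 6.626 × 10⁻³⁴ / 1.567 × 10⁻²² = 4.23 × 10⁻¹² m = 4230 fm.

λ = 4230 fm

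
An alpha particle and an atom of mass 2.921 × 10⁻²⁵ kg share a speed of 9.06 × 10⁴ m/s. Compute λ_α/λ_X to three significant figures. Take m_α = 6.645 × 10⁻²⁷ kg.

At fixed v, p = mv so λ = h/(mv) ∝ 1/m.
λ_α/λ_X = m_X/m_α = 2.921 × 10⁻²⁵/6.645 × 10⁻²⁷ = 44.0.

λ_α/λ_X = 44.0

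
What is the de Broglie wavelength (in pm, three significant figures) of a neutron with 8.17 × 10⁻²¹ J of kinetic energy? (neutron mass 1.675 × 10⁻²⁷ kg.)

p = √(2mKE) = √(2 × 1.675 × 10⁻²⁷ × 8.170 × 10⁻²¹) = 5.232 × 10⁻²⁴ kg·m/s.
λ = h/p = 6.626 × 10⁻³⁴ / 5.232 × 10⁻²⁴ = 1.27 × 10⁻¹⁰ m = 127 pm.

λ = 127 pm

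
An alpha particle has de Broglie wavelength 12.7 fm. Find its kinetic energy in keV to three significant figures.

p = h/λ = 6.626 × 10⁻³⁴ / 1.270 × 10⁻¹⁴ = 5.217 × 10⁻²⁰ kg·m/s.
KE = p²/(2m) = (5.217 × 10⁻²⁰)² / (2 × 6.645 × 10⁻²⁷) = 2.048 × 10⁻¹³ J = 1280 keV.

KE = 1280 keV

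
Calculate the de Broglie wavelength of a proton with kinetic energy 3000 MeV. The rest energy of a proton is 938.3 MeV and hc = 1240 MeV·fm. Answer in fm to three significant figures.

λ = 0.324 fm

Total energy E = KE + m₀c² = 3000 + 938.3 = 3938.3 MeV.
(pc)² = E² − (m₀c²)² = (3938.3)² − (938.3)² = 1.463 × 10⁷ MeV², so pc = 3825 MeV.
λ = hc/(pc) = 1240 MeV·fm / 3825 MeV = 0.324 fm.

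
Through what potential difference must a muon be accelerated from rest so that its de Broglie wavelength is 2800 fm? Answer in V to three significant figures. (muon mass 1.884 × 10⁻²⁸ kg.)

p = h/λ = 6.626 × 10⁻³⁴ / 2.800 × 10⁻¹² = 2.366 × 10⁻²² kg·m/s.
KE = p²/(2m) = 1.486 × 10⁻¹⁶ J.
V = KE/e = 1.486 × 10⁻¹⁶ / (1.602 × 10⁻¹⁹) = 928 V.

V = 928 V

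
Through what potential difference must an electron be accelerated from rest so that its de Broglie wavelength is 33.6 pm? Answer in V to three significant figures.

V = 1330 V

p = h/λ = 6.626 × 10⁻³⁴ / 3.360 × 10⁻¹¹ = 1.972 × 10⁻²³ kg·m/s.
KE = p²/(2m) = 2.135 × 10⁻¹⁶ J.
V = KE/e = 2.135 × 10⁻¹⁶ / (1.602 × 10⁻¹⁹) = 1330 V.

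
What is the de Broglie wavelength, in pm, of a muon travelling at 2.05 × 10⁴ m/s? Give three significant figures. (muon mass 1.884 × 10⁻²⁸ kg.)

p = mv = 1.884 × 10⁻²⁸ × 2.05 × 10⁴ = 3.862 × 10⁻²⁴ kg·m/s.
λ = h/p = 6.626 × 10⁻³⁴ / 3.862 × 10⁻²⁴ = 1.72 × 10⁻¹⁰ m = 172 pm.

λ = 172 pm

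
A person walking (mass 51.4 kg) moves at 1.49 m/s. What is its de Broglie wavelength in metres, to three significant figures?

p = mv = 51.4 × 1.49 = 7.659 × 10¹ kg·m/s.
λ = h/p = 6.626 × 10⁻³⁴ / 7.659 × 10¹ = 8.65 × 10⁻³⁶ m.

λ = 8.65 × 10⁻³⁶ m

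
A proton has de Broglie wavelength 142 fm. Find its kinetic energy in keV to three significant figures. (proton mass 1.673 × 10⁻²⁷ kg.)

p = h/λ = 6.626 × 10⁻³⁴ / 1.420 × 10⁻¹³ = 4.666 × 10⁻²¹ kg·m/s.
KE = p²/(2m) = (4.666 × 10⁻²¹)² / (2 × 1.673 × 10⁻²⁷) = 6.507 × 10⁻¹⁵ J = 40.6 keV.

KE = 40.6 keV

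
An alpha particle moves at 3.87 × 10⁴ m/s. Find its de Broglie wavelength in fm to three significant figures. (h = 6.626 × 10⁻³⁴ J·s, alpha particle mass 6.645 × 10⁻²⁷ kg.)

p = mv = 6.645 × 10⁻²⁷ × 3.87 × 10⁴ = 2.572 × 10⁻²² kg·m/s.
λ = h/p = 6.626 × 10⁻³⁴ / 2.572 × 10⁻²² = 2.58 × 10⁻¹² m = 2580 fm.

λ = 2580 fm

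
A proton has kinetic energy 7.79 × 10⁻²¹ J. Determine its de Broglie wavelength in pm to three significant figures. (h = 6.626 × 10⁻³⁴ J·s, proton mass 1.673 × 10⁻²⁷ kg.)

λ = 130 pm

p = √(2mKE) = √(2 × 1.673 × 10⁻²⁷ × 7.790 × 10⁻²¹) = 5.105 × 10⁻²⁴ kg·m/s.
λ = h/p = 6.626 × 10⁻³⁴ / 5.105 × 10⁻²⁴ = 1.30 × 10⁻¹⁰ m = 130 pm.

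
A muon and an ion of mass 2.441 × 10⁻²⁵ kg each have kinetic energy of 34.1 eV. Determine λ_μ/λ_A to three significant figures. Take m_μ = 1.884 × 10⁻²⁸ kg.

At fixed KE, p = √(2mKE) so λ = h/p ∝ 1/√m.
λ_μ/λ_A = √(m_A/m_μ) = √(2.441 × 10⁻²⁵/1.884 × 10⁻²⁸) = √(1296) = 36.0.

λ_μ/λ_A = 36.0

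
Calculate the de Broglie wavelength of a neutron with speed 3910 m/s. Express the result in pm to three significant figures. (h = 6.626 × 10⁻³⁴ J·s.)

λ = 101 pm

p = mv = 1.675 × 10⁻²⁷ × 3910 = 6.549 × 10⁻²⁴ kg·m/s.
λ = h/p = 6.626 × 10⁻³⁴ / 6.549 × 10⁻²⁴ = 1.01 × 10⁻¹⁰ m = 101 pm.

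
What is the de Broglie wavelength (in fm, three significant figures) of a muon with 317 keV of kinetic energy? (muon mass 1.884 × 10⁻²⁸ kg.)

KE = 317 keV = 5.078 × 10⁻¹⁴ J.
p = √(2mKE) = √(2 × 1.884 × 10⁻²⁸ × 5.078 × 10⁻¹⁴) = 4.374 × 10⁻²¹ kg·m/s.
λ = h/p = 6.626 × 10⁻³⁴ / 4.374 × 10⁻²¹ = 1.51 × 10⁻¹³ m = 151 fm.

λ = 151 fm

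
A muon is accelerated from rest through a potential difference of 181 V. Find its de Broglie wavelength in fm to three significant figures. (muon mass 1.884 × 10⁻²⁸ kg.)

λ = 6340 fm

KE = eV = 1.602 × 10⁻¹⁹ × 181.0 = 2.900 × 10⁻¹⁷ J.
p = √(2mKE) = √(2 × 1.884 × 10⁻²⁸ × 2.900 × 10⁻¹⁷) = 1.045 × 10⁻²² kg·m/s.
λ = h/p = 6.626 × 10⁻³⁴ / 1.045 × 10⁻²² = 6.34 × 10⁻¹² m = 6340 fm.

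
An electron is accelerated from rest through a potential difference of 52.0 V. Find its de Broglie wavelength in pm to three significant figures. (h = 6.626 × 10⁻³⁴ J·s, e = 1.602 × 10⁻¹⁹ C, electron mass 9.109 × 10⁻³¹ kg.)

λ = 170 pm

KE = eV = 1.602 × 10⁻¹⁹ × 52.00 = 8.330 × 10⁻¹⁸ J.
p = √(2mKE) = √(2 × 9.109 × 10⁻³¹ × 8.330 × 10⁻¹⁸) = 3.896 × 10⁻²⁴ kg·m/s.
λ = h/p = 6.626 × 10⁻³⁴ / 3.896 × 10⁻²⁴ = 1.70 × 10⁻¹⁰ m = 170 pm.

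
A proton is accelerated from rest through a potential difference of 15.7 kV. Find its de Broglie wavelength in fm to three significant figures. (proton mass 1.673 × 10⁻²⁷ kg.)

λ = 228 fm

KE = eV = 1.602 × 10⁻¹⁹ × 1.570 × 10⁴ = 2.515 × 10⁻¹⁵ J.
p = √(2mKE) = √(2 × 1.673 × 10⁻²⁷ × 2.515 × 10⁻¹⁵) = 2.901 × 10⁻²¹ kg·m/s.
λ = h/p = 6.626 × 10⁻³⁴ / 2.901 × 10⁻²¹ = 2.28 × 10⁻¹³ m = 228 fm.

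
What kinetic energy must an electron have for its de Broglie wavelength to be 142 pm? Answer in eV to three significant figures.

p = h/λ = 6.626 × 10⁻³⁴ / 1.420 × 10⁻¹⁰ = 4.666 × 10⁻²⁴ kg·m/s.
KE = p²/(2m) = (4.666 × 10⁻²⁴)² / (2 × 9.109 × 10⁻³¹) = 1.195 × 10⁻¹⁷ J = 74.6 eV.

KE = 74.6 eV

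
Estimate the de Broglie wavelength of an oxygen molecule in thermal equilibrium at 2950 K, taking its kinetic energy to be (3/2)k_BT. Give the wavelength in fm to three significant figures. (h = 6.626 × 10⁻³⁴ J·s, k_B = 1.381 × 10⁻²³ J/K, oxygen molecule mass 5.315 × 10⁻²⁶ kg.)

λ = 8220 fm

KE = (3/2)k_BT = 1.5 × 1.381 × 10⁻²³ × 2950 = 6.111 × 10⁻²⁰ J.
p = √(2mKE) = √(2 × 5.315 × 10⁻²⁶ × 6.111 × 10⁻²⁰) = 8.060 × 10⁻²³ kg·m/s.
λ = h/p = 8.22 × 10⁻¹² m = 8220 fm.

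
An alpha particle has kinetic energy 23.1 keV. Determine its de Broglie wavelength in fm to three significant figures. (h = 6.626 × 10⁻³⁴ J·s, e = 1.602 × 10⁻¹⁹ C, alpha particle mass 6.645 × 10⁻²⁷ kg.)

λ = 94.5 fm

KE = 23.1 keV = 3.701 × 10⁻¹⁵ J.
p = √(2mKE) = √(2 × 6.645 × 10⁻²⁷ × 3.701 × 10⁻¹⁵) = 7.013 × 10⁻²¹ kg·m/s.
λ = h/p = 6.626 × 10⁻³⁴ / 7.013 × 10⁻²¹ = 9.45 × 10⁻¹⁴ m = 94.5 fm.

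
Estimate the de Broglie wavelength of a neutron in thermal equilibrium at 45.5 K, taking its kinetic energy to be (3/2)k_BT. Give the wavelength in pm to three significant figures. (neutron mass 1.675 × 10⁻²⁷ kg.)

λ = 373 pm

KE = (3/2)k_BT = 1.5 × 1.381 × 10⁻²³ × 45.5 = 9.425 × 10⁻²² J.
p = √(2mKE) = √(2 × 1.675 × 10⁻²⁷ × 9.425 × 10⁻²²) = 1.777 × 10⁻²⁴ kg·m/s.
λ = h/p = 3.73 × 10⁻¹⁰ m = 373 pm.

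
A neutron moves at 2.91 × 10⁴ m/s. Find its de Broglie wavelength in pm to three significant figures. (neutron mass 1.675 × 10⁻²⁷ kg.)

p = mv = 1.675 × 10⁻²⁷ × 2.91 × 10⁴ = 4.874 × 10⁻²³ kg·m/s.
λ = h/p = 6.626 × 10⁻³⁴ / 4.874 × 10⁻²³ = 1.36 × 10⁻¹¹ m = 13.6 pm.

λ = 13.6 pm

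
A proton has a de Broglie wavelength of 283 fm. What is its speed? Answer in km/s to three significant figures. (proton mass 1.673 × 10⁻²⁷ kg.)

v = 1400 km/s

p = h/λ = 6.626 × 10⁻³⁴ / 2.830 × 10⁻¹³ = 2.341 × 10⁻²¹ kg·m/s.
v = p/m = 2.341 × 10⁻²¹ / 1.673 × 10⁻²⁷ = 1.40 × 10⁶ m/s = 1400 km/s.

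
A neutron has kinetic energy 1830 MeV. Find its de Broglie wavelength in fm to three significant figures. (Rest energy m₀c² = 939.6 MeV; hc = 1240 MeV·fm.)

λ = 0.476 fm

Total energy E = KE + m₀c² = 1830 + 939.6 = 2769.6 MeV.
(pc)² = E² − (m₀c²)² = (2769.6)² − (939.6)² = 6.788 × 10⁶ MeV², so pc = 2605 MeV.
λ = hc/(pc) = 1240 MeV·fm / 2605 MeV = 0.476 fm.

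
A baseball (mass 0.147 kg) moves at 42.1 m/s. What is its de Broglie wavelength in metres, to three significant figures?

λ = 1.07 × 10⁻³⁴ m

p = mv = 0.147 × 42.1 = 6.189 kg·m/s.
λ = h/p = 6.626 × 10⁻³⁴ / 6.189 = 1.07 × 10⁻³⁴ m.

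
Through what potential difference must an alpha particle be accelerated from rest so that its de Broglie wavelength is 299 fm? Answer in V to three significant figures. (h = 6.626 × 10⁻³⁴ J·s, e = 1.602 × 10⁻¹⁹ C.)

p = h/λ = 6.626 × 10⁻³⁴ / 2.990 × 10⁻¹³ = 2.216 × 10⁻²¹ kg·m/s.
KE = p²/(2m) = 3.695 × 10⁻¹⁶ J.
V = KE/2e = 3.695 × 10⁻¹⁶ / (2 × 1.602 × 10⁻¹⁹) = 1150 V.

V = 1150 V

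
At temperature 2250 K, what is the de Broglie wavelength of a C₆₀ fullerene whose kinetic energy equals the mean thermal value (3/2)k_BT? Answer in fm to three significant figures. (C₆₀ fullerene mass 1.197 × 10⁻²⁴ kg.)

λ = 1980 fm

KE = (3/2)k_BT = 1.5 × 1.381 × 10⁻²³ × 2250 = 4.661 × 10⁻²⁰ J.
p = √(2mKE) = √(2 × 1.197 × 10⁻²⁴ × 4.661 × 10⁻²⁰) = 3.340 × 10⁻²² kg·m/s.
λ = h/p = 1.98 × 10⁻¹² m = 1980 fm.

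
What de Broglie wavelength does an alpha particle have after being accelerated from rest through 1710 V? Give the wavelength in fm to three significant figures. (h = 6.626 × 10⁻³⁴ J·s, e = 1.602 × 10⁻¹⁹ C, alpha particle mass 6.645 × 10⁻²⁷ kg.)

λ = 246 fm

KE = 2eV = 2 × 1.602 × 10⁻¹⁹ × 1710 = 5.479 × 10⁻¹⁶ J.
p = √(2mKE) = √(2 × 6.645 × 10⁻²⁷ × 5.479 × 10⁻¹⁶) = 2.698 × 10⁻²¹ kg·m/s.
λ = h/p = 6.626 × 10⁻³⁴ / 2.698 × 10⁻²¹ = 2.46 × 10⁻¹³ m = 246 fm.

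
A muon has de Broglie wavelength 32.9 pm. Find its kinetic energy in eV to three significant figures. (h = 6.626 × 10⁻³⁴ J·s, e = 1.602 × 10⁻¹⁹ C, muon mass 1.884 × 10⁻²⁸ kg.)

KE = 6.72 eV

p = h/λ = 6.626 × 10⁻³⁴ / 3.290 × 10⁻¹¹ = 2.014 × 10⁻²³ kg·m/s.
KE = p²/(2m) = (2.014 × 10⁻²³)² / (2 × 1.884 × 10⁻²⁸) = 1.076 × 10⁻¹⁸ J = 6.72 eV.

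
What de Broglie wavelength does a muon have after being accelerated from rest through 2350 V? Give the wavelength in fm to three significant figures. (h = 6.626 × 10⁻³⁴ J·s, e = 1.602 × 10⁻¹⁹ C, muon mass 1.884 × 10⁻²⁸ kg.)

λ = 1760 fm

KE = eV = 1.602 × 10⁻¹⁹ × 2350 = 3.765 × 10⁻¹⁶ J.
p = √(2mKE) = √(2 × 1.884 × 10⁻²⁸ × 3.765 × 10⁻¹⁶) = 3.766 × 10⁻²² kg·m/s.
λ = h/p = 6.626 × 10⁻³⁴ / 3.766 × 10⁻²² = 1.76 × 10⁻¹² m = 1760 fm.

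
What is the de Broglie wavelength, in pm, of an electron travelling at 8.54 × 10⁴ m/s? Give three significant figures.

p = mv = 9.109 × 10⁻³¹ × 8.54 × 10⁴ = 7.779 × 10⁻²⁶ kg·m/s.
λ = h/p = 6.626 × 10⁻³⁴ / 7.779 × 10⁻²⁶ = 8.52 × 10⁻⁹ m = 8520 pm.

λ = 8520 pm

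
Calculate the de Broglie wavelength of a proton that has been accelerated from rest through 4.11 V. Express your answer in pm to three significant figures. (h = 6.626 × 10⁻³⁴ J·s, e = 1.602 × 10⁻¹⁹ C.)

KE = eV = 1.602 × 10⁻¹⁹ × 4.110 = 6.584 × 10⁻¹⁹ J.
p = √(2mKE) = √(2 × 1.673 × 10⁻²⁷ × 6.584 × 10⁻¹⁹) = 4.694 × 10⁻²³ kg·m/s.
λ = h/p = 6.626 × 10⁻³⁴ / 4.694 × 10⁻²³ = 1.41 × 10⁻¹¹ m = 14.1 pm.

λ = 14.1 pm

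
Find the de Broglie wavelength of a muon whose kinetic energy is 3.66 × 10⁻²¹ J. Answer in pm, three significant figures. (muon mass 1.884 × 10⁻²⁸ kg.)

p = √(2mKE) = √(2 × 1.884 × 10⁻²⁸ × 3.660 × 10⁻²¹) = 1.174 × 10⁻²⁴ kg·m/s.
λ = h/p = 6.626 × 10⁻³⁴ / 1.174 × 10⁻²⁴ = 5.64 × 10⁻¹⁰ m = 564 pm.

λ = 564 pm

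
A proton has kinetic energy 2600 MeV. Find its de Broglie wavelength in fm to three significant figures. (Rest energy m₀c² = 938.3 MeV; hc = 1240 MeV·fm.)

λ = 0.363 fm

Total energy E = KE + m₀c² = 2600 + 938.3 = 3538.3 MeV.
(pc)² = E² − (m₀c²)² = (3538.3)² − (938.3)² = 1.164 × 10⁷ MeV², so pc = 3412 MeV.
λ = hc/(pc) = 1240 MeV·fm / 3412 MeV = 0.363 fm.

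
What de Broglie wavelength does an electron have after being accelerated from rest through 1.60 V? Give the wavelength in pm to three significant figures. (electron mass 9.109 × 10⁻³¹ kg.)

KE = eV = 1.602 × 10⁻¹⁹ × 1.600 = 2.563 × 10⁻¹⁹ J.
p = √(2mKE) = √(2 × 9.109 × 10⁻³¹ × 2.563 × 10⁻¹⁹) = 6.833 × 10⁻²⁵ kg·m/s.
λ = h/p = 6.626 × 10⁻³⁴ / 6.833 × 10⁻²⁵ = 9.70 × 10⁻¹⁰ m = 970 pm.

λ = 970 pm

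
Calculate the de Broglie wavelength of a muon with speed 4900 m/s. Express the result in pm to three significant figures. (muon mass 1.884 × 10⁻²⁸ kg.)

λ = 718 pm

p = mv = 1.884 × 10⁻²⁸ × 4900 = 9.232 × 10⁻²⁵ kg·m/s.
λ = h/p = 6.626 × 10⁻³⁴ / 9.232 × 10⁻²⁵ = 7.18 × 10⁻¹⁰ m = 718 pm.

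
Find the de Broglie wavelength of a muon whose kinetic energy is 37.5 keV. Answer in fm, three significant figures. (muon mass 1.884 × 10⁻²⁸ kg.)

KE = 37.5 keV = 6.008 × 10⁻¹⁵ J.
p = √(2mKE) = √(2 × 1.884 × 10⁻²⁸ × 6.008 × 10⁻¹⁵) = 1.505 × 10⁻²¹ kg·m/s.
λ = h/p = 6.626 × 10⁻³⁴ / 1.505 × 10⁻²¹ = 4.40 × 10⁻¹³ m = 440 fm.

λ = 440 fm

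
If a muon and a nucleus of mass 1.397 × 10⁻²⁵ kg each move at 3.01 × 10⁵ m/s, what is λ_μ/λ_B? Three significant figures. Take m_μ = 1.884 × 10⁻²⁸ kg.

λ_μ/λ_B = 742

At fixed v, p = mv so λ = h/(mv) ∝ 1/m.
λ_μ/λ_B = m_B/m_μ = 1.397 × 10⁻²⁵/1.884 × 10⁻²⁸ = 742.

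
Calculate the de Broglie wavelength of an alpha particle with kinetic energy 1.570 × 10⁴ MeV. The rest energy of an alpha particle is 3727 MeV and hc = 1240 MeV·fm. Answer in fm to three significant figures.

λ = 0.0650 fm

Total energy E = KE + m₀c² = 1.570 × 10⁴ + 3727 = 19427 MeV.
(pc)² = E² − (m₀c²)² = (19427)² − (3727)² = 3.635 × 10⁸ MeV², so pc = 1.907 × 10⁴ MeV.
λ = hc/(pc) = 1240 MeV·fm / 1.907 × 10⁴ MeV = 0.0650 fm.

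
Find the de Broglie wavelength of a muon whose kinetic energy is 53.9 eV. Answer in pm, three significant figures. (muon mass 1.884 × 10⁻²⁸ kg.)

λ = 11.6 pm

KE = 53.9 eV = 8.635 × 10⁻¹⁸ J.
p = √(2mKE) = √(2 × 1.884 × 10⁻²⁸ × 8.635 × 10⁻¹⁸) = 5.704 × 10⁻²³ kg·m/s.
λ = h/p = 6.626 × 10⁻³⁴ / 5.704 × 10⁻²³ = 1.16 × 10⁻¹¹ m = 11.6 pm.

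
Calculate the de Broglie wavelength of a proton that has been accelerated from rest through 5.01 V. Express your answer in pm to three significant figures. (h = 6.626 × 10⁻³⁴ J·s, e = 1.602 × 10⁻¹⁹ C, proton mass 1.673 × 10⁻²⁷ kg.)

λ = 12.8 pm

KE = eV = 1.602 × 10⁻¹⁹ × 5.010 = 8.026 × 10⁻¹⁹ J.
p = √(2mKE) = √(2 × 1.673 × 10⁻²⁷ × 8.026 × 10⁻¹⁹) = 5.182 × 10⁻²³ kg·m/s.
λ = h/p = 6.626 × 10⁻³⁴ / 5.182 × 10⁻²³ = 1.28 × 10⁻¹¹ m = 12.8 pm.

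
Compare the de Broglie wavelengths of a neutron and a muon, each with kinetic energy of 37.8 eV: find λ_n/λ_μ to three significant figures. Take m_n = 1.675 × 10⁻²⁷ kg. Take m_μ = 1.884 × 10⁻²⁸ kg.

λ_n/λ_μ = 0.335

At fixed KE, p = √(2mKE) so λ = h/p ∝ 1/√m.
λ_n/λ_μ = √(m_μ/m_n) = √(1.884 × 10⁻²⁸/1.675 × 10⁻²⁷) = √(0.1125) = 0.335.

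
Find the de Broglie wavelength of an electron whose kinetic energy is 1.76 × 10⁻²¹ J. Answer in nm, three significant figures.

p = √(2mKE) = √(2 × 9.109 × 10⁻³¹ × 1.760 × 10⁻²¹) = 5.662 × 10⁻²⁶ kg·m/s.
λ = h/p = 6.626 × 10⁻³⁴ / 5.662 × 10⁻²⁶ = 1.17 × 10⁻⁸ m = 11.7 nm.

λ = 11.7 nm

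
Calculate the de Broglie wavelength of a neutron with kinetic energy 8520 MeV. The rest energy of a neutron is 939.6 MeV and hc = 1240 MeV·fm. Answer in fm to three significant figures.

λ = 0.132 fm

Total energy E = KE + m₀c² = 8520 + 939.6 = 9459.6 MeV.
(pc)² = E² − (m₀c²)² = (9459.6)² − (939.6)² = 8.860 × 10⁷ MeV², so pc = 9413 MeV.
λ = hc/(pc) = 1240 MeV·fm / 9413 MeV = 0.132 fm.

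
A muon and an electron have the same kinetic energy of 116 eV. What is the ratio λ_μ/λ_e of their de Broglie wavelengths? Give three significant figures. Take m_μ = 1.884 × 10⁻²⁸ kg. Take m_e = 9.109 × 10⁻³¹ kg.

At fixed KE, p = √(2mKE) so λ = h/p ∝ 1/√m.
λ_μ/λ_e = √(m_e/m_μ) = √(9.109 × 10⁻³¹/1.884 × 10⁻²⁸) = √(4.835 × 10⁻³) = 0.0695.

λ_μ/λ_e = 0.0695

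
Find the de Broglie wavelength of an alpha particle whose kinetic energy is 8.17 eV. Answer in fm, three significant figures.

KE = 8.17 eV = 1.309 × 10⁻¹⁸ J.
p = √(2mKE) = √(2 × 6.645 × 10⁻²⁷ × 1.309 × 10⁻¹⁸) = 1.319 × 10⁻²² kg·m/s.
λ = h/p = 6.626 × 10⁻³⁴ / 1.319 × 10⁻²² = 5.02 × 10⁻¹² m = 5020 fm.

λ = 5020 fm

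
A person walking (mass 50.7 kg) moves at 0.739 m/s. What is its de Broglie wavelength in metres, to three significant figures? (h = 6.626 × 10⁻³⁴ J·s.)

p = mv = 50.7 × 0.739 = 3.747 × 10¹ kg·m/s.
λ = h/p = 6.626 × 10⁻³⁴ / 3.747 × 10¹ = 1.77 × 10⁻³⁵ m.

λ = 1.77 × 10⁻³⁵ m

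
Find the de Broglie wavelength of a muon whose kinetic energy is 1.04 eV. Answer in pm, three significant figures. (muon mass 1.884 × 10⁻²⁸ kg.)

λ = 83.6 pm

KE = 1.04 eV = 1.666 × 10⁻¹⁹ J.
p = √(2mKE) = √(2 × 1.884 × 10⁻²⁸ × 1.666 × 10⁻¹⁹) = 7.923 × 10⁻²⁴ kg·m/s.
λ = h/p = 6.626 × 10⁻³⁴ / 7.923 × 10⁻²⁴ = 8.36 × 10⁻¹¹ m = 83.6 pm.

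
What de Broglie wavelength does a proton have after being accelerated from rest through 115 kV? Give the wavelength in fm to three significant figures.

KE = eV = 1.602 × 10⁻¹⁹ × 1.150 × 10⁵ = 1.842 × 10⁻¹⁴ J.
p = √(2mKE) = √(2 × 1.673 × 10⁻²⁷ × 1.842 × 10⁻¹⁴) = 7.851 × 10⁻²¹ kg·m/s.
λ = h/p = 6.626 × 10⁻³⁴ / 7.851 × 10⁻²¹ = 8.44 × 10⁻¹⁴ m = 84.4 fm.

λ = 84.4 fm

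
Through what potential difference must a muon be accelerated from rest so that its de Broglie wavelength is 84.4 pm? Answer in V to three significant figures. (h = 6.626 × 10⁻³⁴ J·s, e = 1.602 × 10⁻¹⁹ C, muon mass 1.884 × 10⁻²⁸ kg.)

p = h/λ = 6.626 × 10⁻³⁴ / 8.440 × 10⁻¹¹ = 7.851 × 10⁻²⁴ kg·m/s.
KE = p²/(2m) = 1.636 × 10⁻¹⁹ J.
V = KE/e = 1.636 × 10⁻¹⁹ / (1.602 × 10⁻¹⁹) = 1.02 V.

V = 1.02 V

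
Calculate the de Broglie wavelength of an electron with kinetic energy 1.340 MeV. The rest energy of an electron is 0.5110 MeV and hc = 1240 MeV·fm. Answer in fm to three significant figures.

Total energy E = KE + m₀c² = 1.340 + 0.5110 = 1.8510 MeV.
(pc)² = E² − (m₀c²)² = (1.8510)² − (0.5110)² = 3.165 MeV², so pc = 1.779 MeV.
λ = hc/(pc) = 1240 MeV·fm / 1.779 MeV = 697 fm.

λ = 697 fm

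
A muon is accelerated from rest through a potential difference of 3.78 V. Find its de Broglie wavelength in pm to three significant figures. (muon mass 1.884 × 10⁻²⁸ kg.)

KE = eV = 1.602 × 10⁻¹⁹ × 3.780 = 6.056 × 10⁻¹⁹ J.
p = √(2mKE) = √(2 × 1.884 × 10⁻²⁸ × 6.056 × 10⁻¹⁹) = 1.511 × 10⁻²³ kg·m/s.
λ = h/p = 6.626 × 10⁻³⁴ / 1.511 × 10⁻²³ = 4.39 × 10⁻¹¹ m = 43.9 pm.

λ = 43.9 pm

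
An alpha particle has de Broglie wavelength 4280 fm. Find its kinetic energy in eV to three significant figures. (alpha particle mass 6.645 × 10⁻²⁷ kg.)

p = h/λ = 6.626 × 10⁻³⁴ / 4.280 × 10⁻¹² = 1.548 × 10⁻²² kg·m/s.
KE = p²/(2m) = (1.548 × 10⁻²²)² / (2 × 6.645 × 10⁻²⁷) = 1.803 × 10⁻¹⁸ J = 11.3 eV.

KE = 11.3 eV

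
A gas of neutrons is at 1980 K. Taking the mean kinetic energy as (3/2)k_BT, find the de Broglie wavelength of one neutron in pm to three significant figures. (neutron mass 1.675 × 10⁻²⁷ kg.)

KE = (3/2)k_BT = 1.5 × 1.381 × 10⁻²³ × 1980 = 4.102 × 10⁻²⁰ J.
p = √(2mKE) = √(2 × 1.675 × 10⁻²⁷ × 4.102 × 10⁻²⁰) = 1.172 × 10⁻²³ kg·m/s.
λ = h/p = 5.65 × 10⁻¹¹ m = 56.5 pm.

λ = 56.5 pm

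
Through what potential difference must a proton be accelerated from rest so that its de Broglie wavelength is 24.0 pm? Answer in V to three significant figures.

V = 1.42 V

p = h/λ = 6.626 × 10⁻³⁴ / 2.400 × 10⁻¹¹ = 2.761 × 10⁻²³ kg·m/s.
KE = p²/(2m) = 2.278 × 10⁻¹⁹ J.
V = KE/e = 2.278 × 10⁻¹⁹ / (1.602 × 10⁻¹⁹) = 1.42 V.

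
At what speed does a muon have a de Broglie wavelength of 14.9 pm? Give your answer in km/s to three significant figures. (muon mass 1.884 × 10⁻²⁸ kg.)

p = h/λ = 6.626 × 10⁻³⁴ / 1.490 × 10⁻¹¹ = 4.447 × 10⁻²³ kg·m/s.
v = p/m = 4.447 × 10⁻²³ / 1.884 × 10⁻²⁸ = 2.36 × 10⁵ m/s = 236 km/s.

v = 236 km/s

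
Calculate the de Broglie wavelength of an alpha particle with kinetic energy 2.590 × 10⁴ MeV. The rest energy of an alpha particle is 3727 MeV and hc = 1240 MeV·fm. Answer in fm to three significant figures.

λ = 0.0422 fm

Total energy E = KE + m₀c² = 2.590 × 10⁴ + 3727 = 29627 MeV.
(pc)² = E² − (m₀c²)² = (29627)² − (3727)² = 8.639 × 10⁸ MeV², so pc = 2.939 × 10⁴ MeV.
λ = hc/(pc) = 1240 MeV·fm / 2.939 × 10⁴ MeV = 0.0422 fm.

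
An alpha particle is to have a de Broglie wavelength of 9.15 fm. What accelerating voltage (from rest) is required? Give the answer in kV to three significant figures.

p = h/λ = 6.626 × 10⁻³⁴ / 9.150 × 10⁻¹⁵ = 7.242 × 10⁻²⁰ kg·m/s.
KE = p²/(2m) = 3.946 × 10⁻¹³ J.
V = KE/2e = 3.946 × 10⁻¹³ / (2 × 1.602 × 10⁻¹⁹) = 1230 kV.

V = 1230 kV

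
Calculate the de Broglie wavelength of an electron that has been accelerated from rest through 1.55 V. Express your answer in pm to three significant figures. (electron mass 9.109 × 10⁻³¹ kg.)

KE = eV = 1.602 × 10⁻¹⁹ × 1.550 = 2.483 × 10⁻¹⁹ J.
p = √(2mKE) = √(2 × 9.109 × 10⁻³¹ × 2.483 × 10⁻¹⁹) = 6.726 × 10⁻²⁵ kg·m/s.
λ = h/p = 6.626 × 10⁻³⁴ / 6.726 × 10⁻²⁵ = 9.85 × 10⁻¹⁰ m = 985 pm.

λ = 985 pm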